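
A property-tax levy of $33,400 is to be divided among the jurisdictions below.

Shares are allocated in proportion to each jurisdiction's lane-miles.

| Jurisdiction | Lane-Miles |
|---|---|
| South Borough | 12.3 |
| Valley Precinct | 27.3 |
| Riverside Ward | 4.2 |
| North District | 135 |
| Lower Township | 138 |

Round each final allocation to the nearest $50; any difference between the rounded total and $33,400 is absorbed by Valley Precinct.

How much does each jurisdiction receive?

Lane-miles total: 316.8.
Proportional shares: South Borough 12.3/316.8 × $33,400 = 1,296.78; Valley Precinct 27.3/316.8 × $33,400 = 2,878.22; Riverside Ward 4.2/316.8 × $33,400 = 442.80; North District 135/316.8 × $33,400 = 14,232.95; Lower Township 138/316.8 × $33,400 = 14,549.24.
Rounded to nearest $50: South Borough $1,300; Valley Precinct $2,900; Riverside Ward $450; North District $14,250; Lower Township $14,550. Sum = $33,450.
Difference $33,400 − $33,450 = −$50 applied to Valley Precinct: Valley Precinct becomes $2,850.

South Borough: $1,300 · Valley Precinct: $2,850 · Riverside Ward: $450 · North District: $14,250 · Lower Township: $14,550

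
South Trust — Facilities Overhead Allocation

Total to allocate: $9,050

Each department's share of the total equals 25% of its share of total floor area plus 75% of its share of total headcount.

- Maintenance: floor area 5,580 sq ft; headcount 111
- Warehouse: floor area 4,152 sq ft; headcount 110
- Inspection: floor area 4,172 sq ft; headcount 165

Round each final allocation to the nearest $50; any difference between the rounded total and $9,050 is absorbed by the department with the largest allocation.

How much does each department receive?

Maintenance: $2,850 · Warehouse: $2,600 · Inspection: $3,600

Floor area total 13,904; headcount total 386.
Combined weights (25% floor area + 75% headcount): Maintenance 0.3160; Warehouse 0.2884; Inspection 0.3956.
Pro-rata amounts: Maintenance 2,859.84; Warehouse 2,609.89; Inspection 3,580.27.
After rounding ($50): Maintenance $2,850; Warehouse $2,600; Inspection $3,600. Sum = $9,050.
Sum already equals the total — no adjustment.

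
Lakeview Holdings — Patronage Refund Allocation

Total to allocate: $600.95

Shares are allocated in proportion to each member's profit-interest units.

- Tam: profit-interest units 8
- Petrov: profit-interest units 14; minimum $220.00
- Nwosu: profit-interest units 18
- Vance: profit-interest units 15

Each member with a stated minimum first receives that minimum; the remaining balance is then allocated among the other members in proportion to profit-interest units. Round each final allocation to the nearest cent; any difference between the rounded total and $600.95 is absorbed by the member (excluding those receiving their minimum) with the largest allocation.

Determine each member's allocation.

Tam: $74.33; Petrov: $220.00; Nwosu: $167.25; Vance: $139.37

Minimums first: Petrov $220.00. Balance $380.95.
Balance split over remaining profit-interest units 41: Tam 74.3317 → $74.33; Nwosu 167.2463 → $167.25; Vance 139.3720 → $139.37.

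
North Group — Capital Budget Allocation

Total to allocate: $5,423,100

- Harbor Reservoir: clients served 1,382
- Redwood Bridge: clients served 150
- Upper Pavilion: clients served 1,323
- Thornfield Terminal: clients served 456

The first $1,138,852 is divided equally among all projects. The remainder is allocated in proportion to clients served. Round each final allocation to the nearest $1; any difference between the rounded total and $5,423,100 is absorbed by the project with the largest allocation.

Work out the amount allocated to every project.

First tranche $1,138,852 split equally: $284,713 each.
Remainder $4,284,248 by clients served (total 3,311): Harbor Reservoir 1,788,230.36 → $1,788,230; Redwood Bridge 194,091.57 → $194,092; Upper Pavilion 1,711,887.68 → $1,711,888; Thornfield Terminal 590,038.38 → $590,038.
Totals: Harbor Reservoir $284,713 + $1,788,230 = $2,072,943; Redwood Bridge $284,713 + $194,092 = $478,805; Upper Pavilion $284,713 + $1,711,888 = $1,996,601; Thornfield Terminal $284,713 + $590,038 = $874,751.

Harbor Reservoir: $2,072,943 · Redwood Bridge: $478,805 · Upper Pavilion: $1,996,601 · Thornfield Terminal: $874,751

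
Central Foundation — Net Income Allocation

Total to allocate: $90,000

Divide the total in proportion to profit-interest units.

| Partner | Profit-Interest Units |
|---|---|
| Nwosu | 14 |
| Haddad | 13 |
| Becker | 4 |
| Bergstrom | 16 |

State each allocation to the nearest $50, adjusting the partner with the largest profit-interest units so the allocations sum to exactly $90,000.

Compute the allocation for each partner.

Profit-interest units total: 14 + 13 + 4 + 16 = 47.
Raw shares: Nwosu 26,808.51; Haddad 24,893.62; Becker 7,659.57; Bergstrom 30,638.30.
Rounded to nearest $50: Nwosu $26,800; Haddad $24,900; Becker $7,650; Bergstrom $30,650. Sum = $90,000.
No rounding difference to absorb.

Nwosu: $26,800 · Haddad: $24,900 · Becker: $7,650 · Bergstrom: $30,650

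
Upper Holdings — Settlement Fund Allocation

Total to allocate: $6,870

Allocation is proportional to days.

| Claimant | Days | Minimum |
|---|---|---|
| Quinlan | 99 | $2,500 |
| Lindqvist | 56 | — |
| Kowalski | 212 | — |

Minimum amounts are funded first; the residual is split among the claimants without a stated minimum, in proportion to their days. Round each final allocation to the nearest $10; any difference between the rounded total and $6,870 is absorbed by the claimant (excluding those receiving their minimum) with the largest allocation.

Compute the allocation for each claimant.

Fund the minimums — Quinlan $2,500. Residual $4,370.
Residual split over remaining days 268: Lindqvist 913.13 → $910; Kowalski 3,456.87 → $3,460.

Quinlan: $2,500 | Lindqvist: $910 | Kowalski: $3,460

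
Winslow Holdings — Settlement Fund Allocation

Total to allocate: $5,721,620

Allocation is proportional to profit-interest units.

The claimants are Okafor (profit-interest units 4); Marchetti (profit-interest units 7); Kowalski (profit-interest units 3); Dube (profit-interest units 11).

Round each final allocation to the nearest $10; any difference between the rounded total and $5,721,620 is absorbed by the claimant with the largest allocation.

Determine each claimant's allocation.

Okafor: $915,460 · Marchetti: $1,602,050 · Kowalski: $686,590 · Dube: $2,517,520

Combined profit-interest units = 25.
Raw shares: Okafor 4/25 × $5,721,620 = 915,459.20; Marchetti 7/25 × $5,721,620 = 1,602,053.60; Kowalski 3/25 × $5,721,620 = 686,594.40; Dube 11/25 × $5,721,620 = 2,517,512.80.
Rounded to nearest $10: Okafor $915,460; Marchetti $1,602,050; Kowalski $686,590; Dube $2,517,510. Sum = $5,721,610.
Difference $5,721,620 − $5,721,610 = +$10 applied to largest allocation (Dube): Dube becomes $2,517,520.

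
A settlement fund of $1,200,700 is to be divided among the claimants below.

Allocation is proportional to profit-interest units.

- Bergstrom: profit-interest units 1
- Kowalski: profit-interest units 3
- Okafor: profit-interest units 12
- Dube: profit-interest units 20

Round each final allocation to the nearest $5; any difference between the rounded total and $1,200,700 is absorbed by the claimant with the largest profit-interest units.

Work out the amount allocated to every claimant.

Bergstrom: $33,355 | Kowalski: $100,060 | Okafor: $400,235 | Dube: $667,050

Sum of profit-interest units: 1 + 3 + 12 + 20 = 36.
Proportional shares: Bergstrom 33,352.78; Kowalski 100,058.33; Okafor 400,233.33; Dube 667,055.56.
Rounded to nearest $5: Bergstrom $33,355; Kowalski $100,060; Okafor $400,235; Dube $667,055. Sum = $1,200,705.
Difference $1,200,700 − $1,200,705 = −$5 applied to largest profit-interest units (Dube): Dube becomes $667,050.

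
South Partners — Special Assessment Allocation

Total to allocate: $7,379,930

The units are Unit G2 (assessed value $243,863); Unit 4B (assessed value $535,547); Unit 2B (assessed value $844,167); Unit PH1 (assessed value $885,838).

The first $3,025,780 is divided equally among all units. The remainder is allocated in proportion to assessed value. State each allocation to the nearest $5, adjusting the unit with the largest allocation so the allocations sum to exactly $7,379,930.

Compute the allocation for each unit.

Unit G2: $1,179,580 · Unit 4B: $1,685,685 · Unit 2B: $2,221,180 · Unit PH1: $2,293,485

Equal tier: $3,025,780 ÷ 4 = $756,445 apiece.
Remainder $4,354,150 by assessed value (total 2,509,415): Unit G2 423,132.91 → $423,135; Unit 4B 929,241.27 → $929,240; Unit 2B 1,464,735.70 → $1,464,735; Unit PH1 1,537,040.12 → $1,537,040.
Totals: Unit G2 $756,445 + $423,135 = $1,179,580; Unit 4B $756,445 + $929,240 = $1,685,685; Unit 2B $756,445 + $1,464,735 = $2,221,180; Unit PH1 $756,445 + $1,537,040 = $2,293,485.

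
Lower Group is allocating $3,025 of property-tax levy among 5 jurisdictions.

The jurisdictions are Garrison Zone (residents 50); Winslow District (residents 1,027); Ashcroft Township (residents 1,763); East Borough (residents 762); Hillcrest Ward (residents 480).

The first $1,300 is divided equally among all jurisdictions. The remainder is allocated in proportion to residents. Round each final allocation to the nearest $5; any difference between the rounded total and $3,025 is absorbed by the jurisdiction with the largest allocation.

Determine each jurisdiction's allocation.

First tranche $1,300 split equally: $260 each.
Remainder $1,725 by residents (total 4,082): Garrison Zone 21.13 → $20; Winslow District 434.00 → $435; Ashcroft Township 745.02 → $745; East Borough 322.01 → $320; Hillcrest Ward 202.84 → $205.
Totals: Garrison Zone $260 + $20 = $280; Winslow District $260 + $435 = $695; Ashcroft Township $260 + $745 = $1,005; East Borough $260 + $320 = $580; Hillcrest Ward $260 + $205 = $465.

Garrison Zone: $280; Winslow District: $695; Ashcroft Township: $1,005; East Borough: $580; Hillcrest Ward: $465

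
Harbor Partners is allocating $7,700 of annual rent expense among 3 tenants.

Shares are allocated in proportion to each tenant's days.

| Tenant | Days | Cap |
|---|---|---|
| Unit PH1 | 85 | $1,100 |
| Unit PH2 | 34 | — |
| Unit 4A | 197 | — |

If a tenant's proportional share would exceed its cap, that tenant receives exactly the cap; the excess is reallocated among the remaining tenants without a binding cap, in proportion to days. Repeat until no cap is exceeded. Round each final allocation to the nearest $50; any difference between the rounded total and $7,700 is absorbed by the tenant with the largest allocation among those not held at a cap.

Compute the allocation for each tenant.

Unit PH1: $1,100; Unit PH2: $950; Unit 4A: $5,650

Combined days = 316.
Proportional shares (ignoring caps): Unit PH1 2,071.20; Unit PH2 828.48; Unit 4A 4,800.32.
Cap binds for Unit PH1 ($1,100); balance $6,600 reallocated over remaining days 231.
Remaining shares: Unit PH2 971.43 → $950; Unit 4A 5,628.57 → $5,650.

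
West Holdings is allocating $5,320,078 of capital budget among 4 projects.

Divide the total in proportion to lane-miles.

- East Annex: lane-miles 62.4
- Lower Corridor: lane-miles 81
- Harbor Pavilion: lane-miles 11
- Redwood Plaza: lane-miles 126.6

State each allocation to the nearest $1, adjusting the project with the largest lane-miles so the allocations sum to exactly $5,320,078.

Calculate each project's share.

Combined lane-miles = 62.4 + 81 + 11 + 126.6 = 281.
Unrounded shares: East Annex 1,181,398.10; Lower Corridor 1,533,545.62; Harbor Pavilion 208,259.28; Redwood Plaza 2,396,875.00.
At nearest $1: East Annex $1,181,398; Lower Corridor $1,533,546; Harbor Pavilion $208,259; Redwood Plaza $2,396,875. Sum = $5,320,078.
No rounding difference to absorb.

East Annex: $1,181,398; Lower Corridor: $1,533,546; Harbor Pavilion: $208,259; Redwood Plaza: $2,396,875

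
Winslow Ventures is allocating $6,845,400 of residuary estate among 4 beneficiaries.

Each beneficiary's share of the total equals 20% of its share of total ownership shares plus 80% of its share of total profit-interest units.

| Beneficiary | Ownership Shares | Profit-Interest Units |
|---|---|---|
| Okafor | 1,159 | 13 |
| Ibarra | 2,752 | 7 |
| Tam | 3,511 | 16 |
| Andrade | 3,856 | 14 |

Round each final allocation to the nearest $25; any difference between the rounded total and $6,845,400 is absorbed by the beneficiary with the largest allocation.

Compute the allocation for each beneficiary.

Totals — ownership shares 11,278, profit-interest units 50.
Composite weights (20% ownership shares + 80% profit-interest units): Okafor 0.2286; Ibarra 0.1608; Tam 0.3183; Andrade 0.2924.
Pro-rata amounts: Okafor 1,564,538.69; Ibarra 1,100,760.71; Tam 2,178,636.26; Andrade 2,001,464.34.
At nearest $25: Okafor $1,564,550; Ibarra $1,100,750; Tam $2,178,625; Andrade $2,001,475. Sum = $6,845,400.
Rounded total matches; no reconciliation needed.

Okafor: $1,564,550; Ibarra: $1,100,750; Tam: $2,178,625; Andrade: $2,001,475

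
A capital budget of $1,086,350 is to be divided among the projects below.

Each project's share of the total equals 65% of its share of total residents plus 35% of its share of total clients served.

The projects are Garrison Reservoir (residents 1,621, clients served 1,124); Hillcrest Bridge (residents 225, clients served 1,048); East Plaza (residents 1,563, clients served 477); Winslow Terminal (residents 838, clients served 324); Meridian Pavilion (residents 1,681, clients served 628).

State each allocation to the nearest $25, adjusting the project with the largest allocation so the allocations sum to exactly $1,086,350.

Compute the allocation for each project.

Totals — residents 5,928, clients served 3,601.
Combined weights (65% residents + 35% clients served): Garrison Reservoir 0.2870; Hillcrest Bridge 0.1265; East Plaza 0.2177; Winslow Terminal 0.1234; Meridian Pavilion 0.2454.
Proportional shares: Garrison Reservoir 311,770.13; Hillcrest Bridge 137,457.65; East Plaza 236,545.87; Winslow Terminal 134,030.84; Meridian Pavilion 266,545.51.
Rounded to nearest $25: Garrison Reservoir $311,775; Hillcrest Bridge $137,450; East Plaza $236,550; Winslow Terminal $134,025; Meridian Pavilion $266,550. Sum = $1,086,350.
Sum already equals the total — no adjustment.

Garrison Reservoir: $311,775 | Hillcrest Bridge: $137,450 | East Plaza: $236,550 | Winslow Terminal: $134,025 | Meridian Pavilion: $266,550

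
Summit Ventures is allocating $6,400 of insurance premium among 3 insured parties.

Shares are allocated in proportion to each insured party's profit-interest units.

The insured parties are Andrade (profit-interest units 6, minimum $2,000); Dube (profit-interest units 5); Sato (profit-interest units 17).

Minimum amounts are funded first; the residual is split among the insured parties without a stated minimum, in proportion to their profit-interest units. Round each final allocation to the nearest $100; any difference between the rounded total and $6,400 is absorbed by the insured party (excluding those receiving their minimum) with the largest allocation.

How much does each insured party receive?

Andrade: $2,000 | Dube: $1,000 | Sato: $3,400

Guaranteed amounts: Andrade $2,000. Remaining pool $4,400.
Remaining pool split over remaining profit-interest units 22: Dube 1,000.00 → $1,000; Sato 3,400.00 → $3,400.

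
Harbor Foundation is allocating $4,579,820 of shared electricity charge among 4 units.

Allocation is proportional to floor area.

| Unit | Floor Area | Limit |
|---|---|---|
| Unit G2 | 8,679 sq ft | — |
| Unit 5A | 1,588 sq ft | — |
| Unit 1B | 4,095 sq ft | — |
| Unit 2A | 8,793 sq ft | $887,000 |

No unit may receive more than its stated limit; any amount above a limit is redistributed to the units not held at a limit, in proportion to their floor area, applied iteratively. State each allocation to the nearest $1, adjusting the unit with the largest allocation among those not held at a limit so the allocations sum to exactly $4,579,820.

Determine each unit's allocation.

Unit G2: $2,231,583 · Unit 5A: $408,313 · Unit 1B: $1,052,924 · Unit 2A: $887,000

Total floor area = 23,155.
Pro-rata shares before constraints: Unit G2 1,716,616.62; Unit 5A 314,090.01; Unit 1B 809,948.73; Unit 2A 1,739,164.64.
Capped: Unit 2A ($887,000); remaining pool $3,692,820 reallocated over remaining floor area 14,362.
Redistributed shares: Unit G2 2,231,582.29 → $2,231,582; Unit 5A 408,313.48 → $408,313; Unit 1B 1,052,924.24 → $1,052,924.
Rounding difference +$1 applied to Unit G2 → $2,231,583.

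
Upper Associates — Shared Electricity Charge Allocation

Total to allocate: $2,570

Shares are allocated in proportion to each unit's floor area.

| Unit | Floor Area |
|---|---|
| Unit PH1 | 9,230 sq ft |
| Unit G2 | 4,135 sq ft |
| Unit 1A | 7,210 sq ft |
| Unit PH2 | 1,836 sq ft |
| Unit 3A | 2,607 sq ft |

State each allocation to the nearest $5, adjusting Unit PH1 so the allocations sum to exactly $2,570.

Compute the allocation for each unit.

Unit PH1: $945; Unit G2: $425; Unit 1A: $740; Unit PH2: $190; Unit 3A: $270

Floor area total: 25,018.
Raw shares: Unit PH1 9,230/25,018 × $2,570 = 948.16; Unit G2 4,135/25,018 × $2,570 = 424.77; Unit 1A 7,210/25,018 × $2,570 = 740.65; Unit PH2 1,836/25,018 × $2,570 = 188.61; Unit 3A 2,607/25,018 × $2,570 = 267.81.
Rounded to nearest $5: Unit PH1 $950; Unit G2 $425; Unit 1A $740; Unit PH2 $190; Unit 3A $270. Sum = $2,575.
Difference $2,570 − $2,575 = −$5 applied to Unit PH1: Unit PH1 becomes $945.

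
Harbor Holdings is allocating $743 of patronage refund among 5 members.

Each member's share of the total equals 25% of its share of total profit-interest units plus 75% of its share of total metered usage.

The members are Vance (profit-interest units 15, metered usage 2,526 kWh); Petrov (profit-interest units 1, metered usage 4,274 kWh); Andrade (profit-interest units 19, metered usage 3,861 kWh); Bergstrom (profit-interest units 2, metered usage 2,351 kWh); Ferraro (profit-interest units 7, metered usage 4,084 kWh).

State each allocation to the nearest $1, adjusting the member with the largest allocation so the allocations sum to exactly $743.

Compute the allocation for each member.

Totals — profit-interest units 44, metered usage 17,096.
Combined weights (25% profit-interest units + 75% metered usage): Vance 0.1960; Petrov 0.1932; Andrade 0.2773; Bergstrom 0.1145; Ferraro 0.2189.
Pro-rata amounts: Vance 145.66; Petrov 143.53; Andrade 206.06; Bergstrom 85.07; Ferraro 162.67.
At nearest $1: Vance $146; Petrov $144; Andrade $206; Bergstrom $85; Ferraro $163. Sum = $744.
Difference $743 − $744 = −$1 applied to largest allocation (Andrade): Andrade becomes $205.

Vance: $146; Petrov: $144; Andrade: $205; Bergstrom: $85; Ferraro: $163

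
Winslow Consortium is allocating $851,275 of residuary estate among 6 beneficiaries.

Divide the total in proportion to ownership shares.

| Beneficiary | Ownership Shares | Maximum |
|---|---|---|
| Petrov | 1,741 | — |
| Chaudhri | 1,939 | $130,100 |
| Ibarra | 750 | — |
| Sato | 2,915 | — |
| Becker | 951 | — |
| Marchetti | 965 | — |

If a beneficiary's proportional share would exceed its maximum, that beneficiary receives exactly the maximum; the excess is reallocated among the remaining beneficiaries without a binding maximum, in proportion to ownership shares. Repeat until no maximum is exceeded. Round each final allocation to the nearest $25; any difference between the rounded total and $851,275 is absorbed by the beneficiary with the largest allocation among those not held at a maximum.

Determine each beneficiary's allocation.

Total ownership shares = 9,261.
Unconstrained shares: Petrov 160,033.45; Chaudhri 178,233.69; Ibarra 68,940.31; Sato 267,948.02; Becker 87,416.32; Marchetti 88,703.20.
Held at cap: Chaudhri ($130,100); remaining pool $721,175 reallocated over remaining ownership shares 7,322.
Shares after redistribution: Petrov 171,478.51 → $171,475; Ibarra 73,870.70 → $73,875; Sato 287,110.78 → $287,100; Becker 93,668.04 → $93,675; Marchetti 95,046.96 → $95,050.

Petrov: $171,475; Chaudhri: $130,100; Ibarra: $73,875; Sato: $287,100; Becker: $93,675; Marchetti: $95,050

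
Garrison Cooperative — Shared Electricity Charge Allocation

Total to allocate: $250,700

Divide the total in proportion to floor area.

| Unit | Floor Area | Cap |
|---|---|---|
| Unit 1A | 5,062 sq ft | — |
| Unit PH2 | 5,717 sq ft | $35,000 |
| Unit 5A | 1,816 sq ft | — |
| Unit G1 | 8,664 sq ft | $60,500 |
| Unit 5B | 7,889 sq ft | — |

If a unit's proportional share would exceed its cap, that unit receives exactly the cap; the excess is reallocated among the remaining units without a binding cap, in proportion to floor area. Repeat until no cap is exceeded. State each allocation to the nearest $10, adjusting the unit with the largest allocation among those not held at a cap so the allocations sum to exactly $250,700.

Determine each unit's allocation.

Combined floor area = 29,148.
Unconstrained shares: Unit 1A 43,537.92; Unit PH2 49,171.53; Unit 5A 15,619.29; Unit G1 74,518.48; Unit 5B 67,852.76.
Cap binds for Unit PH2 ($35,000), Unit G1 ($60,500); residual $155,200 reallocated over remaining floor area 14,767.
Remaining shares: Unit 1A 53,201.22 → $53,200; Unit 5A 19,086.02 → $19,090; Unit 5B 82,912.76 → $82,910.

Unit 1A: $53,200; Unit PH2: $35,000; Unit 5A: $19,090; Unit G1: $60,500; Unit 5B: $82,910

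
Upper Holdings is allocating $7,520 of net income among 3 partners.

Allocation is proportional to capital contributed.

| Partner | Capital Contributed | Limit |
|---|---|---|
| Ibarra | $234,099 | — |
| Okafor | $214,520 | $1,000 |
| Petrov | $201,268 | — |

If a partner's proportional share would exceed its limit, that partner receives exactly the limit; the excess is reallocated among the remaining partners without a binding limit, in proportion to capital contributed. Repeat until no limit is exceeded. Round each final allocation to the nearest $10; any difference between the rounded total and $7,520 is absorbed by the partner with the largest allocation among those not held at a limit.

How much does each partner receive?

Capital contributed total: 649,887.
Unconstrained shares: Ibarra 2,708.82; Okafor 2,482.26; Petrov 2,328.92.
Cap binds for Okafor ($1,000); balance $6,520 reallocated over remaining capital contributed 435,367.
Redistributed shares: Ibarra 3,505.84 → $3,510; Petrov 3,014.16 → $3,010.

Ibarra: $3,510 · Okafor: $1,000 · Petrov: $3,010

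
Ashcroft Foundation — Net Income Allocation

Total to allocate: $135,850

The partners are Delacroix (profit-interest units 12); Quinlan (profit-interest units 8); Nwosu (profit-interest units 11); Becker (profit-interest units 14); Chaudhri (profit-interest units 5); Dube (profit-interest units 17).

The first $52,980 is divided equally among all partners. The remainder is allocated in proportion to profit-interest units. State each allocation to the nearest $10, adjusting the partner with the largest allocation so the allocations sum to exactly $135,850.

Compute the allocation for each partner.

Equal tier: $52,980 ÷ 6 = $8,830 apiece.
Remainder $82,870 by profit-interest units (total 67): Delacroix 14,842.39 → $14,840; Quinlan 9,894.93 → $9,890; Nwosu 13,605.52 → $13,610; Becker 17,316.12 → $17,320; Chaudhri 6,184.33 → $6,180; Dube 21,026.72 → $21,030.
Totals: Delacroix $8,830 + $14,840 = $23,670; Quinlan $8,830 + $9,890 = $18,720; Nwosu $8,830 + $13,610 = $22,440; Becker $8,830 + $17,320 = $26,150; Chaudhri $8,830 + $6,180 = $15,010; Dube $8,830 + $21,030 = $29,860.

Delacroix: $23,670 | Quinlan: $18,720 | Nwosu: $22,440 | Becker: $26,150 | Chaudhri: $15,010 | Dube: $29,860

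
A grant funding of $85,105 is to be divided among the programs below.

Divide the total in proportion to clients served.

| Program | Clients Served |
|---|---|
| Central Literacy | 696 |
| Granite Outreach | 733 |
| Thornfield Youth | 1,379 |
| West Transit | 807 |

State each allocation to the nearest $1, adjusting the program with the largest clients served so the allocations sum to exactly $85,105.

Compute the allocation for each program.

Central Literacy: $16,385; Granite Outreach: $17,256; Thornfield Youth: $32,465; West Transit: $18,999

Sum of clients served: 696 + 733 + 1,379 + 807 = 3,615.
Raw shares: Central Literacy 16,385.36; Granite Outreach 17,256.42; Thornfield Youth 32,464.67; West Transit 18,998.54.
Rounded to nearest $1: Central Literacy $16,385; Granite Outreach $17,256; Thornfield Youth $32,465; West Transit $18,999. Sum = $85,105.
No rounding difference to absorb.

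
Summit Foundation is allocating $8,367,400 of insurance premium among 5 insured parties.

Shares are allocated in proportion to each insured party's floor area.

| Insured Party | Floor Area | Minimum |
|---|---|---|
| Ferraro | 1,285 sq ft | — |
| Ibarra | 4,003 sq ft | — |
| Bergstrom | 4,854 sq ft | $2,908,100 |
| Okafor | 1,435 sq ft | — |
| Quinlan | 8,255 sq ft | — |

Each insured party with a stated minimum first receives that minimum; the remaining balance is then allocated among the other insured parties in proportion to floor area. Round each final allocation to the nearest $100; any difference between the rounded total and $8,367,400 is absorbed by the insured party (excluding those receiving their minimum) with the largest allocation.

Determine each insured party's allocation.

Minimums first: Bergstrom $2,908,100. Remaining pool $5,459,300.
Remaining pool split over remaining floor area 14,978: Ferraro 468,366.97 → $468,400; Ibarra 1,459,045.13 → $1,459,000; Okafor 523,040.16 → $523,000; Quinlan 3,008,847.74 → $3,008,800.
Rounding difference +$100 applied to Quinlan → $3,008,900.

Ferraro: $468,400 · Ibarra: $1,459,000 · Bergstrom: $2,908,100 · Okafor: $523,000 · Quinlan: $3,008,900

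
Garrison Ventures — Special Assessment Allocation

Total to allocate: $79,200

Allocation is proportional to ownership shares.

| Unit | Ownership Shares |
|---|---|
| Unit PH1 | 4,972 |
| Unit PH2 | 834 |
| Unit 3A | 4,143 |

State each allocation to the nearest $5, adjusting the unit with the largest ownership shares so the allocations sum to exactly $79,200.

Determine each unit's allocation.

Unit PH1: $39,580 · Unit PH2: $6,640 · Unit 3A: $32,980

Total ownership shares = 4,972 + 834 + 4,143 = 9,949.
Unrounded shares: Unit PH1 39,580.10; Unit PH2 6,639.14; Unit 3A 32,980.76.
At nearest $5: Unit PH1 $39,580; Unit PH2 $6,640; Unit 3A $32,980. Sum = $79,200.
Sum already equals the total — no adjustment.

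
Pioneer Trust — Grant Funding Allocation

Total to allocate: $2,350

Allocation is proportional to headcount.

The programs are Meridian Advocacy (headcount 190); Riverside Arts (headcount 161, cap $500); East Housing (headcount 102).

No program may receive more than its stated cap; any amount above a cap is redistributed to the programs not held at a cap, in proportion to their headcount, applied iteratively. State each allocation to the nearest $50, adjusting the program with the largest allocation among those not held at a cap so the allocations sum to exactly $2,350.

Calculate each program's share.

Meridian Advocacy: $1,200 | Riverside Arts: $500 | East Housing: $650

Headcount total: 453.
Proportional shares (ignoring caps): Meridian Advocacy 985.65; Riverside Arts 835.21; East Housing 529.14.
Capped: Riverside Arts ($500); remaining pool $1,850 reallocated over remaining headcount 292.
Remaining shares: Meridian Advocacy 1,203.77 → $1,200; East Housing 646.23 → $650.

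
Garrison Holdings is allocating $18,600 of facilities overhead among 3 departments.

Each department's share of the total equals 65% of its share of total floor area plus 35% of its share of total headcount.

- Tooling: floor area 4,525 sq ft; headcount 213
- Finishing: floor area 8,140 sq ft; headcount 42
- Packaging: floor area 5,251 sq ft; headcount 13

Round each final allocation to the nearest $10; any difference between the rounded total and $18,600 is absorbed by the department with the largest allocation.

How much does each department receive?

Tooling: $8,230 · Finishing: $6,510 · Packaging: $3,860

Floor area total 17,916; headcount total 268.
Composite weights (65% floor area + 35% headcount): Tooling 0.4423; Finishing 0.3502; Packaging 0.2075.
Proportional shares: Tooling 8,227.53; Finishing 6,513.22; Packaging 3,859.24.
At nearest $10: Tooling $8,230; Finishing $6,510; Packaging $3,860. Sum = $18,600.
No rounding difference to absorb.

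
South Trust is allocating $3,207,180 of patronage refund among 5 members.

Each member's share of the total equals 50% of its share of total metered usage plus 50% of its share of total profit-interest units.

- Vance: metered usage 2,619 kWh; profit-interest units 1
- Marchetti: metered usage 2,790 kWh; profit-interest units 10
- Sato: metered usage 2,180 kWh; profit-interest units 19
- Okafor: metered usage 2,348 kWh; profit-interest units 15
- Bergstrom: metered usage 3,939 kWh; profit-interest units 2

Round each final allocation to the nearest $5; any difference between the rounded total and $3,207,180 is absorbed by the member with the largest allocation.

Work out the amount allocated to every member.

Vance: $336,785 | Marchetti: $663,620 | Sato: $900,195 | Okafor: $783,130 | Bergstrom: $523,450

Metered usage total 13,876; profit-interest units total 47.
Combined weights (50% metered usage + 50% profit-interest units): Vance 0.1050; Marchetti 0.2069; Sato 0.2807; Okafor 0.2442; Bergstrom 0.1632.
Unrounded shares: Vance 336,785.57; Marchetti 663,617.73; Sato 900,193.07; Okafor 783,132.36; Bergstrom 523,451.26.
After rounding ($5): Vance $336,785; Marchetti $663,620; Sato $900,195; Okafor $783,130; Bergstrom $523,450. Sum = $3,207,180.
Rounded total matches; no reconciliation needed.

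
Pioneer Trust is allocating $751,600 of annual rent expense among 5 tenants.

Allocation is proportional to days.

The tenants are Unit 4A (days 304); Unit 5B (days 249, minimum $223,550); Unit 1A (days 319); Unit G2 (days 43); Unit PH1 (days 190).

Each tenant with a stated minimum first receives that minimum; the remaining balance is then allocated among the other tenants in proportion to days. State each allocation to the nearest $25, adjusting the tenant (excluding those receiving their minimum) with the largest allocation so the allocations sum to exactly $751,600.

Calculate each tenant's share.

Minimums first: Unit 5B $223,550. Balance $528,050.
Balance split over remaining days 856: Unit 4A 187,531.78 → $187,525; Unit 1A 196,784.99 → $196,775; Unit G2 26,525.88 → $26,525; Unit PH1 117,207.36 → $117,200.
Rounding difference +$25 applied to Unit 1A → $196,800.

Unit 4A: $187,525 | Unit 5B: $223,550 | Unit 1A: $196,800 | Unit G2: $26,525 | Unit PH1: $117,200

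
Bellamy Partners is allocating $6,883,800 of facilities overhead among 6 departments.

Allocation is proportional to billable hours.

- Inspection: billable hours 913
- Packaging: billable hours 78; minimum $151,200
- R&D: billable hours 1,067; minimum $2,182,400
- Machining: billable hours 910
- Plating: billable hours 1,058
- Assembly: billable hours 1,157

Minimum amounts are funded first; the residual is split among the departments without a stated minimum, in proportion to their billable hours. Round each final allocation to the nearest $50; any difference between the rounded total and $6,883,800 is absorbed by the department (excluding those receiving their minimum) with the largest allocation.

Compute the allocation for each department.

Fund the minimums — Packaging $151,200; R&D $2,182,400. Balance $4,550,200.
Balance split over remaining billable hours 4,038: Inspection 1,028,809.46 → $1,028,800; Machining 1,025,428.93 → $1,025,450; Plating 1,192,201.98 → $1,192,200; Assembly 1,303,759.63 → $1,303,750.

Inspection: $1,028,800; Packaging: $151,200; R&D: $2,182,400; Machining: $1,025,450; Plating: $1,192,200; Assembly: $1,303,750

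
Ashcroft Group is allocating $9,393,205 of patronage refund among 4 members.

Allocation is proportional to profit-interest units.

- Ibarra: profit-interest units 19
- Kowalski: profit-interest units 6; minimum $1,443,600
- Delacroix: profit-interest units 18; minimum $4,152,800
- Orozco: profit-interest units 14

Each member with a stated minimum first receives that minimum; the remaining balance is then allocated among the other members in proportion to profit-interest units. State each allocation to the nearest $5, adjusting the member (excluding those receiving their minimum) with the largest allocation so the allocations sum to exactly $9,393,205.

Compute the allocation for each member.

Ibarra: $2,186,040 | Kowalski: $1,443,600 | Delacroix: $4,152,800 | Orozco: $1,610,765

Minimums first: Kowalski $1,443,600; Delacroix $4,152,800. Remaining pool $3,796,805.
Remaining pool split over remaining profit-interest units 33: Ibarra 2,186,039.24 → $2,186,040; Orozco 1,610,765.76 → $1,610,765.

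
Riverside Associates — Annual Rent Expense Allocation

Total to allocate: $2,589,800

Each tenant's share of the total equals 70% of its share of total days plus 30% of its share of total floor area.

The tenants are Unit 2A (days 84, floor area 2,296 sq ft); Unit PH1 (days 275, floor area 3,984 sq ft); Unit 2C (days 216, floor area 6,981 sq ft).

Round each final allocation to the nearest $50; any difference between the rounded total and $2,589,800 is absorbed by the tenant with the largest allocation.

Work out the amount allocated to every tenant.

Totals — days 575, floor area 13,261.
Composite weights (70% days + 30% floor area): Unit 2A 0.1542; Unit PH1 0.4249; Unit 2C 0.4209.
Raw shares: Unit 2A 399,354.03; Unit PH1 1,100,435.95; Unit 2C 1,090,010.01.
At nearest $50: Unit 2A $399,350; Unit PH1 $1,100,450; Unit 2C $1,090,000. Sum = $2,589,800.
Sum already equals the total — no adjustment.

Unit 2A: $399,350 · Unit PH1: $1,100,450 · Unit 2C: $1,090,000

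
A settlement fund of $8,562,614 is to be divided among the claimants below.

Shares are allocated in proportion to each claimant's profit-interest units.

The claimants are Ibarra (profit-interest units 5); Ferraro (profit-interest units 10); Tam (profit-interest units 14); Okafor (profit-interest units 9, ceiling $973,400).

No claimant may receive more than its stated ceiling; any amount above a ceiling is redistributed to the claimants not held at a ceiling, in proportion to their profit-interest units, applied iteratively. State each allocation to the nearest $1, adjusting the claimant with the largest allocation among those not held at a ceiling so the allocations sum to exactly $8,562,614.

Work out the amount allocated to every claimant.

Ibarra: $1,308,485 · Ferraro: $2,616,970 · Tam: $3,663,759 · Okafor: $973,400

Total profit-interest units = 38.
Pro-rata shares before constraints: Ibarra 1,126,659.74; Ferraro 2,253,319.47; Tam 3,154,647.26; Okafor 2,027,987.53.
Cap binds for Okafor ($973,400); residual $7,589,214 reallocated over remaining profit-interest units 29.
Shares after redistribution: Ibarra 1,308,485.17 → $1,308,485; Ferraro 2,616,970.34 → $2,616,970; Tam 3,663,758.48 → $3,663,758.
Rounding difference +$1 applied to Tam → $3,663,759.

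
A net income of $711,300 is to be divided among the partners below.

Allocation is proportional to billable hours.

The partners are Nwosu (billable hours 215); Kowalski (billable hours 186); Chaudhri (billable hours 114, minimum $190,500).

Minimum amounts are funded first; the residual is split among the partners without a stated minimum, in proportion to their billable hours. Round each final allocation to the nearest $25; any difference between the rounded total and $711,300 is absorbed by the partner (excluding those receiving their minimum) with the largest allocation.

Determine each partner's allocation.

Nwosu: $279,225; Kowalski: $241,575; Chaudhri: $190,500

Guaranteed amounts: Chaudhri $190,500. Remaining pool $520,800.
Remaining pool split over remaining billable hours 401: Nwosu 279,231.92 → $279,225; Kowalski 241,568.08 → $241,575.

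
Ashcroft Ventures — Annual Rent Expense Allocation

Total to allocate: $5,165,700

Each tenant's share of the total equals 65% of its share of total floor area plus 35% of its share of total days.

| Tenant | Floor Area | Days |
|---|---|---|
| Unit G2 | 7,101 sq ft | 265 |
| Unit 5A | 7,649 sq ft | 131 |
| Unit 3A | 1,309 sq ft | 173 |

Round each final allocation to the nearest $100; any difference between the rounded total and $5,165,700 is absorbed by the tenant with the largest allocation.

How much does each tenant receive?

Floor area total 16,059; days total 569.
Composite weights (65% floor area + 35% days): Unit G2 0.4504; Unit 5A 0.3902; Unit 3A 0.1594.
Pro-rata amounts: Unit G2 2,326,752.89; Unit 5A 2,015,547.37; Unit 3A 823,399.74.
Rounded to nearest $100: Unit G2 $2,326,800; Unit 5A $2,015,500; Unit 3A $823,400. Sum = $5,165,700.
Sum already equals the total — no adjustment.

Unit G2: $2,326,800; Unit 5A: $2,015,500; Unit 3A: $823,400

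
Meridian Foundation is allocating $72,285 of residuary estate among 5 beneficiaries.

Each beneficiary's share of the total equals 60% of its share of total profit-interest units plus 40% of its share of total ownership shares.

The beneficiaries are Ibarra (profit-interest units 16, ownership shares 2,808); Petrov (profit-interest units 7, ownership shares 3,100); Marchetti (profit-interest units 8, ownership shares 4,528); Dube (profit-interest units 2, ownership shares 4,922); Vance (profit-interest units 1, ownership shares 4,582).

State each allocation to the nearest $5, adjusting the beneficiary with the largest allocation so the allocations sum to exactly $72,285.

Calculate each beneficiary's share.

Totals — profit-interest units 34, ownership shares 19,940.
Composite weights (60% profit-interest units + 40% ownership shares): Ibarra 0.3387; Petrov 0.1857; Marchetti 0.2320; Dube 0.1340; Vance 0.1096.
Unrounded shares: Ibarra 24,481.62; Petrov 13,424.48; Marchetti 16,770.77; Dube 9,688.38; Vance 7,919.75.
Rounded to nearest $5: Ibarra $24,480; Petrov $13,425; Marchetti $16,770; Dube $9,690; Vance $7,920. Sum = $72,285.
Sum already equals the total — no adjustment.

Ibarra: $24,480 · Petrov: $13,425 · Marchetti: $16,770 · Dube: $9,690 · Vance: $7,920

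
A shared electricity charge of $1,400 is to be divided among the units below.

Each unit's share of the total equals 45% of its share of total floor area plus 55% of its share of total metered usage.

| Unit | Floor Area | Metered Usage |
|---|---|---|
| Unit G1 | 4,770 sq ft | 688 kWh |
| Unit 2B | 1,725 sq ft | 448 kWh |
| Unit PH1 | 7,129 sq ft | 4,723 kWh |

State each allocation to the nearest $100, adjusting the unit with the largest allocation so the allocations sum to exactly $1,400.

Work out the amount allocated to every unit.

Floor area total 13,624; metered usage total 5,859.
Blended shares (45% floor area + 55% metered usage): Unit G1 0.2221; Unit 2B 0.0990; Unit PH1 0.6788.
Raw shares: Unit G1 310.99; Unit 2B 138.64; Unit PH1 950.36.
After rounding ($100): Unit G1 $300; Unit 2B $100; Unit PH1 $1,000. Sum = $1,400.
Rounded total matches; no reconciliation needed.

Unit G1: $300; Unit 2B: $100; Unit PH1: $1,000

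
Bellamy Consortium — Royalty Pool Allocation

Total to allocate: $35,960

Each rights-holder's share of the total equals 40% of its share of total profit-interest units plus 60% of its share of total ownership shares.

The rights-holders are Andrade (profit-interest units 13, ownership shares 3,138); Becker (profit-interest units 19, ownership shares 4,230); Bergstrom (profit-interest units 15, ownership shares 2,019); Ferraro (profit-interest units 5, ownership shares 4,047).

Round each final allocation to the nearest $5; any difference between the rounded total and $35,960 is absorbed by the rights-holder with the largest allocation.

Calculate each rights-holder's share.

Andrade: $8,635 | Becker: $12,050 | Bergstrom: $7,390 | Ferraro: $7,885

Profit-interest units total 52; ownership shares total 13,434.
Combined weights (40% profit-interest units + 60% ownership shares): Andrade 0.2402; Becker 0.3351; Bergstrom 0.2056; Ferraro 0.2192.
Unrounded shares: Andrade 8,635.86; Becker 12,049.39; Bergstrom 7,391.89; Ferraro 7,882.86.
After rounding ($5): Andrade $8,635; Becker $12,050; Bergstrom $7,390; Ferraro $7,885. Sum = $35,960.
Sum already equals the total — no adjustment.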